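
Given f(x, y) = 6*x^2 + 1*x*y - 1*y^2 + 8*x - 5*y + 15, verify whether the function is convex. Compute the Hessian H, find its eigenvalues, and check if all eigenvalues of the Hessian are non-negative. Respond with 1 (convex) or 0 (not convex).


The Hessian of f(x,y) = 6*x^2 + 1*x*y - 1*y^2 + 8*x - 5*y + 15 is:
H = [[12, 1], [1, -2]]
Trace = 12 - 2 = 10
Determinant = 12*-2 - (1)^2 = -25
Discriminant = (10)^2 - 4*-25 = 200.0
Eigenvalues: lambda_1 = -2.0711, lambda_2 = 12.0711
The function is not convex.

0


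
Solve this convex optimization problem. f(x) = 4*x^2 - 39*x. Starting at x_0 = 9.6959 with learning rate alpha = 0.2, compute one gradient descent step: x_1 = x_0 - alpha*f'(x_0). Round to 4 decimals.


We compute the gradient at x_0 and apply the update.
f'(x) = 8*x - 39
f'(9.6959) = 8*9.6959 - 39 = 38.5672
x_1 = 9.6959 - 0.2*38.5672 = 1.9825


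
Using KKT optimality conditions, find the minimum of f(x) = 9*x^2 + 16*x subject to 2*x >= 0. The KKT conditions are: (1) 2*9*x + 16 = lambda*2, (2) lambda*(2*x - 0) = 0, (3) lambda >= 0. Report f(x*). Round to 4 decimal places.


Step 1: Try lambda = 0 (constraint inactive).
x_unc = -16/(2*9) = -0.8889
Check: 2*-0.8889 = -1.7778 < 0 -- violated!
Step 2: Constraint must be active: 2*x = 0
x* = 0/2 = 0.0
lambda = (2*9*0.0 + 16)/2 = 8.0
Step 3: Compute optimal value.
f(x*) = 9*0.0^2 + 16*0.0 = 0.0


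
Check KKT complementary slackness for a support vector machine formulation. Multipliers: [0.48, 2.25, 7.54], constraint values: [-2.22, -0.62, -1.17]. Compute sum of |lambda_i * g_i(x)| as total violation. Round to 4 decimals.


KKT complementary slackness check:
lambda_1 * g_1 = 0.48 * -2.22 = -1.0656
lambda_2 * g_2 = 2.25 * -0.62 = -1.395
lambda_3 * g_3 = 7.54 * -1.17 = -8.8218
Total violation = 1.0656 + 1.395 + 8.8218 = 11.2824


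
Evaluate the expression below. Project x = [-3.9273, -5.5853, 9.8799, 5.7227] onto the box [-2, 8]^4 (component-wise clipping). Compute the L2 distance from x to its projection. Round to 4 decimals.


Project each component onto [-2, 8].
clip(-3.9273) = -2.0, clip(-5.5853) = -2.0, clip(9.8799) = 8.0, clip(5.7227) = 5.7227
Projection = [-2.0, -2.0, 8.0, 5.7227]
Squared diffs: [3.7145, 12.8544, 3.534, 0.0]
Distance = sqrt(20.1029) = 4.4836


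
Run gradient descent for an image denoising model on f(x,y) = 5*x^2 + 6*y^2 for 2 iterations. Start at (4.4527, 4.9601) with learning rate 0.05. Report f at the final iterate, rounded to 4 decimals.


Gradient descent on f(x,y) = 5*x^2 + 6*y^2.
Starting point: (4.4527, 4.9601), alpha = 0.05
Step 1: grad_x = 2*5*4.4527 = 44.527, grad_y = 2*6*4.9601 = 59.5212
  x_1 = 4.4527 - 0.05*44.527 = 2.2264
  y_1 = 4.9601 - 0.05*59.5212 = 1.984
Step 2: grad_x = 2*5*2.2264 = 22.2635, grad_y = 2*6*1.984 = 23.8085
  x_2 = 2.2264 - 0.05*22.2635 = 1.1132
  y_2 = 1.984 - 0.05*23.8085 = 0.7936
f(1.1132, 0.7936) = 5*1.1132^2 + 6*0.7936^2 = 9.9748


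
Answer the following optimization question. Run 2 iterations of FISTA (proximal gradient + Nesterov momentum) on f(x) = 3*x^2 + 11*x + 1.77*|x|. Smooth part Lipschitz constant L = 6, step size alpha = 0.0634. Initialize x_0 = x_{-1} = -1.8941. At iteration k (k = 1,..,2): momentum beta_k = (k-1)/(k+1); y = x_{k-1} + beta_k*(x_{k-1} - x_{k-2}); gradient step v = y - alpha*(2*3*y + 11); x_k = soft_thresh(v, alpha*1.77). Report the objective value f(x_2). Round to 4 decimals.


FISTA on f(x) = 3*x^2 + 11*x + 1.77*|x|
L = 6, alpha = 0.0634
Iteration 1: beta = 0.0, y = -1.8941 + 0.0*(-1.8941 + 1.8941) = -1.8941
  grad(y) = -0.3646, v = y - alpha*grad = -1.871
  prox(v) = soft_thresh(-1.871, 0.1122) = -1.7588
Iteration 2: beta = 0.3333, y = -1.7588 + 0.3333*(-1.7588 + 1.8941) = -1.7137
  grad(y) = 0.7181, v = y - alpha*grad = -1.7592
  prox(v) = soft_thresh(-1.7592, 0.1122) = -1.647
f(x_2) = 3*(-1.647)^2 + 11*(-1.647) + 1.77*|-1.647| = -7.064


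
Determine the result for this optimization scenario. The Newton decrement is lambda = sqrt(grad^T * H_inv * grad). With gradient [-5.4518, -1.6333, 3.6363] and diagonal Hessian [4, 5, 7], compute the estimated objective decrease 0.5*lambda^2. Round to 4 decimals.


Step 1: H is diagonal, so H^(-1) * g = [-1.363, -0.3267, 0.5195].
Step 2: g^T H^(-1) g = sum_i g_i^2 / H_ii
  = (-5.4518)^2/4 + (-1.6333)^2/5 + (3.6363)^2/7
  = 7.4305 + 0.5335 + 1.889 = 9.853
Step 3: Objective decrease = 0.5 * g^T H^(-1) g = 4.9265


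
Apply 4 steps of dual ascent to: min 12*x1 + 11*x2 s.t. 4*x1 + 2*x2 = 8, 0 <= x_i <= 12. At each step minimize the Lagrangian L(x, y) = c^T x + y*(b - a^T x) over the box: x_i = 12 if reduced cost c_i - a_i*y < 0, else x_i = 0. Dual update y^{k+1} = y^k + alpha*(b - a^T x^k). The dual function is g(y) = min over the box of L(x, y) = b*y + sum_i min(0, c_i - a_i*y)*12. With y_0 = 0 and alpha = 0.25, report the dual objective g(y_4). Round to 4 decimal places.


Dual ascent for LP: min 12*x1 + 11*x2, 4*x1 + 2*x2 = 8, 0 <= x_i <= 12
Step 1: y^k = 0.0, reduced costs: (12.0, 11.0)
  x^k = (0.0, 0.0), subgradient = b - a^T x = 8.0
  y^{k+1} = 0.0 + 0.25*8.0 = 2.0
Step 2: y^k = 2.0, reduced costs: (4.0, 7.0)
  x^k = (0.0, 0.0), subgradient = b - a^T x = 8.0
  y^{k+1} = 2.0 + 0.25*8.0 = 4.0
Step 3: y^k = 4.0, reduced costs: (-4.0, 3.0)
  x^k = (12.0, 0.0), subgradient = b - a^T x = -40.0
  y^{k+1} = 4.0 + 0.25*-40.0 = -6.0
Step 4: y^k = -6.0, reduced costs: (36.0, 23.0)
  x^k = (0.0, 0.0), subgradient = b - a^T x = 8.0
  y^{k+1} = -6.0 + 0.25*8.0 = -4.0
Dual objective at y_4 = -4.0: reduced costs (28.0, 19.0), box minimizer x = (0.0, 0.0)
g(y_4) = b*y + (c1 - a1*y)*x1 + (c2 - a2*y)*x2 = 8*(-4.0) + 28.0*0.0 + 19.0*0.0 = -32.0 + 0.0 + 0.0 = -32.0


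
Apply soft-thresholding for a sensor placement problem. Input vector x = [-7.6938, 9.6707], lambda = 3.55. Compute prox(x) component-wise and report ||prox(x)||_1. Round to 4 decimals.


Soft-thresholding with lambda = 3.55:
prox(-7.6938) = sign(-7.6938)*max(|-7.6938| - 3.55, 0) = -4.1438
prox(9.6707) = sign(9.6707)*max(|9.6707| - 3.55, 0) = 6.1207
prox(x) = [-4.1438, 6.1207]
||prox(x)||_1 = 4.1438 + 6.1207 = 10.2645


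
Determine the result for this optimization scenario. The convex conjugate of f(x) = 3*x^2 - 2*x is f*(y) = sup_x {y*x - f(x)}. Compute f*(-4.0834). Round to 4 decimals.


f*(y) = sup_x {y*x - a*x^2 - b*x} = sup_x {(y-b)*x - a*x^2}
FOC: (y - b) - 2a*x = 0 => x* = (y - b)/(2a)
x* = (-4.0834 + 2)/(2*3) = -0.3472
f*(-4.0834) = (y-b)^2/(4a) = (-4.0834 + 2)^2/(4*3)
= 4.3406/12 = 0.3617


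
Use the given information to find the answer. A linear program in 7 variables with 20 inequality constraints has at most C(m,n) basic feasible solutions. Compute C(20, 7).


Each vertex corresponds to some choice of n active constraints out of m, so the number of vertices is at most C(m, n) = m! / (n!(m-n)!).
m = 20, n = 7
Numerator: 20 * 19 * 18 * 17 * 16 * 15 * 14
Denominator: 7! = 5040
C(20, 7) = 77520


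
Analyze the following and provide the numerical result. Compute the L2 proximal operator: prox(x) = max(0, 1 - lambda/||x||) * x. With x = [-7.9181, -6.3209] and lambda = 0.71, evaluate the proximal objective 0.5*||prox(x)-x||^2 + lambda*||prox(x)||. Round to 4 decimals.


Step 1: Compute ||x||.
||x|| = 10.1316
Step 2: Compute scaling factor.
scale = max(0, 1 - 0.71/10.1316) = 0.9299
Step 3: prox(x) = [-7.3632, -5.8779]
||prox(x)|| = 9.4216
Step 4: Proximal objective.
0.5*||prox-x||^2 = 0.2521
lambda*||prox|| = 6.6893
Total = 6.9414


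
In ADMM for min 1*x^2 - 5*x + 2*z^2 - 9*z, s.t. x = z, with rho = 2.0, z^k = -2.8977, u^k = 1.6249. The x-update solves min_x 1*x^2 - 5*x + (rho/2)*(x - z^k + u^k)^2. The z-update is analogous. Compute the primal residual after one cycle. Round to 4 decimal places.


ADMM iteration with rho = 2.0, z^k = -2.8977, u^k = 1.6249
Step 1: x-update.
Minimize 1*x^2 - 5*x + (2.0/2)*(x + 2.8977 + 1.6249)^2
FOC: (2*1 + 2.0)*x = 5 + 2.0*(-2.8977 - 1.6249)
x^{k+1} = -1.0113
Step 2: z-update.
Minimize 2*z^2 - 9*z + (2.0/2)*(-1.0113 - z + 1.6249)^2
FOC: (2*2 + 2.0)*z = 9 + 2.0*(-1.0113 + 1.6249)
z^{k+1} = 1.7045
Step 3: u-update.
u^{k+1} = 1.6249 - 1.0113 - 1.7045 = -1.0909
Step 4: Primal residual = |-1.0113 - 1.7045| = 2.7158


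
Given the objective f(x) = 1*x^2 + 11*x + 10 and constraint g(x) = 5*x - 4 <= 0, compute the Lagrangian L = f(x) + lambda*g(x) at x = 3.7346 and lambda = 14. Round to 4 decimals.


Step 1: Evaluate f(x).
f(3.7346) = 1*3.7346^2 + 11*3.7346 + 10 = 65.0278
Step 2: Evaluate g(x).
g(3.7346) = 5*3.7346 - 4 = 14.673
Step 3: Compute Lagrangian.
L = 65.0278 + 14*14.673 = 270.4498


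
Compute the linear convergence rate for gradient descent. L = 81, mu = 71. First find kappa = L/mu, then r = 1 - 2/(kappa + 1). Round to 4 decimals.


Step 1: Compute the condition number.
kappa = L/mu = 81/71 = 1.1408
Step 2: Compute the convergence rate.
r = 1 - 2/(kappa + 1) = 1 - 2*mu/(L + mu) = (L - mu)/(L + mu) = 10/152 = 0.0658


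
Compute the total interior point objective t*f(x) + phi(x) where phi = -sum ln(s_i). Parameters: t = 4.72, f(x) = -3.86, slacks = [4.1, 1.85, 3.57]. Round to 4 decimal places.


Step 1: Compute log-barrier.
ln values: [1.411, 0.6152, 1.2726]
phi = -(1.411 + 0.6152 + 1.2726) = -3.2987
Step 2: Compute augmented objective.
t*f(x) = 4.72*-3.86 = -18.2192
Total = -18.2192 - 3.2987 = -21.5179


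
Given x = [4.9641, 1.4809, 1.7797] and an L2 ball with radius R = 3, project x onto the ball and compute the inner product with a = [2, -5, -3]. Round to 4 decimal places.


Step 1: Compute ||x|| (intermediates to 6 decimals).
||x|| = sqrt(4.9641^2 + 1.4809^2 + 1.7797^2) = 5.477471
Step 2: Project.
Since ||x|| > R, scale = R/||x|| = 3/5.477471 = 0.547698, proj(x) = scale * x
proj(x) = [2.718828, 0.811086, 0.974738]
Step 3: Dot product.
a^T * proj(x) = 2*2.718828 - 5*0.811086 - 3*0.974738 = -1.542


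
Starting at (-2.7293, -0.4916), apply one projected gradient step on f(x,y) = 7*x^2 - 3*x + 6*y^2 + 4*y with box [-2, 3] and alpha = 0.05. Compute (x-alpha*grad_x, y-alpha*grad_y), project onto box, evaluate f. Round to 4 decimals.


Step 1: Compute gradient at (-2.7293, -0.4916).
grad_x = 2*7*-2.7293 - 3 = -41.2102
grad_y = 2*6*-0.4916 + 4 = -1.8992
Step 2: Gradient step.
x_raw = -2.7293 - 0.05*-41.2102 = -0.6688
y_raw = -0.4916 - 0.05*-1.8992 = -0.3966
Step 3: Project onto [-2, 3].
x_proj = clip(-0.6688) = -0.6688
y_proj = clip(-0.3966) = -0.3966
Step 4: Evaluate f.
f(-0.6688, -0.3966) = 4.4947


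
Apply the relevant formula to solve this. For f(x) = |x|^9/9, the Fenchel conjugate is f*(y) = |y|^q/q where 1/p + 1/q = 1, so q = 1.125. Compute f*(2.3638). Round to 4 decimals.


The conjugate exponent q satisfies 1/p + 1/q = 1.
p = 9, so q = 9/(9 - 1) = 1.125
|y|^q = 2.3638^1.125 = 2.6322
f*(2.3638) = 2.6322 / 1.125 = 2.3397


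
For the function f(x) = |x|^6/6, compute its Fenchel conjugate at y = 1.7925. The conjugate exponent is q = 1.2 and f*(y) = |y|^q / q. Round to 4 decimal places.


The conjugate exponent q satisfies 1/p + 1/q = 1.
p = 6, so q = 6/(6 - 1) = 1.2
|y|^q = 1.7925^1.2 = 2.0144
f*(1.7925) = 2.0144 / 1.2 = 1.6787


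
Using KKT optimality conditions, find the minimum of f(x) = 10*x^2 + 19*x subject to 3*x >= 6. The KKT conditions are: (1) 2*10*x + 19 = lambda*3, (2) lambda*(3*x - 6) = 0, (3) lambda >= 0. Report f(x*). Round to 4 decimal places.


Step 1: Try lambda = 0 (constraint inactive).
x_unc = -19/(2*10) = -0.95
Check: 3*-0.95 = -2.85 < 6 -- violated!
Step 2: Constraint must be active: 3*x = 6
x* = 6/3 = 2.0
lambda = (2*10*2.0 + 19)/3 = 19.6667
Step 3: Compute optimal value.
f(x*) = 10*2.0^2 + 19*2.0 = 78.0


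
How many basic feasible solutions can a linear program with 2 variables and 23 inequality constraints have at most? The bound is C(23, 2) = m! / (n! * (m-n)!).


Each vertex corresponds to some choice of n active constraints out of m, so the number of vertices is at most C(m, n) = m! / (n!(m-n)!).
m = 23, n = 2
Numerator: 23 * 22
Denominator: 2! = 2
C(23, 2) = 253


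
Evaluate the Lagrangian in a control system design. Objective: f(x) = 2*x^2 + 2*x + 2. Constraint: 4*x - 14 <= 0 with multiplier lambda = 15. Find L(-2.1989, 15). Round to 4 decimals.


Step 1: Evaluate f(x).
f(-2.1989) = 2*(-2.1989)^2 + 2*(-2.1989) + 2 = 7.2725
Step 2: Evaluate g(x).
g(-2.1989) = 4*-2.1989 - 14 = -22.7956
Step 3: Compute Lagrangian.
L = 7.2725 + 15*-22.7956 = -334.6615


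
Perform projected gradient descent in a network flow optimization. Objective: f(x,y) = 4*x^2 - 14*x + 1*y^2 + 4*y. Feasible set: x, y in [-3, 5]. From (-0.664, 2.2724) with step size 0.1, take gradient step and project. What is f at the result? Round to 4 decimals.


Step 1: Compute gradient at (-0.664, 2.2724).
grad_x = 2*4*-0.664 - 14 = -19.312
grad_y = 2*1*2.2724 + 4 = 8.5448
Step 2: Gradient step.
x_raw = -0.664 - 0.1*-19.312 = 1.2672
y_raw = 2.2724 - 0.1*8.5448 = 1.4179
Step 3: Project onto [-3, 5].
x_proj = clip(1.2672) = 1.2672
y_proj = clip(1.4179) = 1.4179
Step 4: Evaluate f.
f(1.2672, 1.4179) = -3.6354


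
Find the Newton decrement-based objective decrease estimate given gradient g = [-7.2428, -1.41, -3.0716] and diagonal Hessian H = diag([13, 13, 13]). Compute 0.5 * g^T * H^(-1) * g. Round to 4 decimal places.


Step 1: H is diagonal, so H^(-1) * g = [-0.5571, -0.1085, -0.2363].
Step 2: g^T H^(-1) g = sum_i g_i^2 / H_ii
  = (-7.2428)^2/13 + (-1.41)^2/13 + (-3.0716)^2/13
  = 4.0352 + 0.1529 + 0.7257 = 4.9139
Step 3: Objective decrease = 0.5 * g^T H^(-1) g = 2.457


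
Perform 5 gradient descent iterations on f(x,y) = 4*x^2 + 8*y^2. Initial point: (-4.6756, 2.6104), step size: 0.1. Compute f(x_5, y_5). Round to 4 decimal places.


Gradient descent on f(x,y) = 4*x^2 + 8*y^2.
Starting point: (-4.6756, 2.6104), alpha = 0.1
Step 1: grad_x = 2*4*-4.6756 = -37.4048, grad_y = 2*8*2.6104 = 41.7664
  x_1 = -4.6756 - 0.1*-37.4048 = -0.9351
  y_1 = 2.6104 - 0.1*41.7664 = -1.5662
Step 2: grad_x = 2*4*-0.9351 = -7.481, grad_y = 2*8*-1.5662 = -25.0598
  x_2 = -0.9351 - 0.1*-7.481 = -0.187
  y_2 = -1.5662 - 0.1*-25.0598 = 0.9397
Step 3: grad_x = 2*4*-0.187 = -1.4962, grad_y = 2*8*0.9397 = 15.0359
  x_3 = -0.187 - 0.1*-1.4962 = -0.0374
  y_3 = 0.9397 - 0.1*15.0359 = -0.5638
Step 4: grad_x = 2*4*-0.0374 = -0.2992, grad_y = 2*8*-0.5638 = -9.0215
  x_4 = -0.0374 - 0.1*-0.2992 = -0.0075
  y_4 = -0.5638 - 0.1*-9.0215 = 0.3383
Step 5: grad_x = 2*4*-0.0075 = -0.0598, grad_y = 2*8*0.3383 = 5.4129
  x_5 = -0.0075 - 0.1*-0.0598 = -0.0015
  y_5 = 0.3383 - 0.1*5.4129 = -0.203
f(-0.0015, -0.203) = 4*(-0.0015)^2 + 8*(-0.203)^2 = 0.3296


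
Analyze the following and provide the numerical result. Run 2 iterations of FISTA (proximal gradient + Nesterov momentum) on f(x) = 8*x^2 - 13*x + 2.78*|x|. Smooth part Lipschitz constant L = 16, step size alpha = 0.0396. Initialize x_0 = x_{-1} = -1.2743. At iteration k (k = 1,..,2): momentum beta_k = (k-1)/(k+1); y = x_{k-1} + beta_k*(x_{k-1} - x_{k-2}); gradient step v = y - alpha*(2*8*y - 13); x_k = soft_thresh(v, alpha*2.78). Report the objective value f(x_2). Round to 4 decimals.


FISTA on f(x) = 8*x^2 - 13*x + 2.78*|x|
L = 16, alpha = 0.0396
Iteration 1: beta = 0.0, y = -1.2743 + 0.0*(-1.2743 + 1.2743) = -1.2743
  grad(y) = -33.3888, v = y - alpha*grad = 0.0479
  prox(v) = soft_thresh(0.0479, 0.1101) = 0.0
Iteration 2: beta = 0.3333, y = 0.0 + 0.3333*(0.0 + 1.2743) = 0.4248
  grad(y) = -6.2037, v = y - alpha*grad = 0.6704
  prox(v) = soft_thresh(0.6704, 0.1101) = 0.5603
f(x_2) = 8*0.5603^2 - 13*0.5603 + 2.78*|0.5603| = -3.2148


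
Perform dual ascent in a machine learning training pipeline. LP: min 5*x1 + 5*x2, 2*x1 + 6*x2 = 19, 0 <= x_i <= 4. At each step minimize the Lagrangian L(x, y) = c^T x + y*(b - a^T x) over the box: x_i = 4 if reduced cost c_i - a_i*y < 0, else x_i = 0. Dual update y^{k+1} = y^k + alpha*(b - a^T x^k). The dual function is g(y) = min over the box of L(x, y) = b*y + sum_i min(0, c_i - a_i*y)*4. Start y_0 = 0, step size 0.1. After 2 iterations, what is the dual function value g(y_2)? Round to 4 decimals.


Dual ascent for LP: min 5*x1 + 5*x2, 2*x1 + 6*x2 = 19, 0 <= x_i <= 4
Step 1: y^k = 0.0, reduced costs: (5.0, 5.0)
  x^k = (0.0, 0.0), subgradient = b - a^T x = 19.0
  y^{k+1} = 0.0 + 0.1*19.0 = 1.9
Step 2: y^k = 1.9, reduced costs: (1.2, -6.4)
  x^k = (0.0, 4.0), subgradient = b - a^T x = -5.0
  y^{k+1} = 1.9 + 0.1*-5.0 = 1.4
Dual objective at y_2 = 1.4: reduced costs (2.2, -3.4), box minimizer x = (0.0, 4.0)
g(y_2) = b*y + (c1 - a1*y)*x1 + (c2 - a2*y)*x2 = 19*1.4 + 2.2*0.0 + (-3.4)*4.0 = 26.6 + 0.0 - 13.6 = 13.0


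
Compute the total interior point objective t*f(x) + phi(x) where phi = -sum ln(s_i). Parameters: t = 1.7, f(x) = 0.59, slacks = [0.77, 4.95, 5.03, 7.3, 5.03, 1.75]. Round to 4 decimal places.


Step 1: Compute log-barrier.
ln values: [-0.2614, 1.5994, 1.6154, 1.9879, 1.6154, 0.5596]
phi = -(-0.2614 + 1.5994 + 1.6154 + 1.9879 + 1.6154 + 0.5596) = -7.1164
Step 2: Compute augmented objective.
t*f(x) = 1.7*0.59 = 1.003
Total = 1.003 - 7.1164 = -6.1134


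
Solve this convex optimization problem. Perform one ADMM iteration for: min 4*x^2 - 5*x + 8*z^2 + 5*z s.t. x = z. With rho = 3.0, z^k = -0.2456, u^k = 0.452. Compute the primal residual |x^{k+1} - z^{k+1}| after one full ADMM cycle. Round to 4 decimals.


ADMM iteration with rho = 3.0, z^k = -0.2456, u^k = 0.452
Step 1: x-update.
Minimize 4*x^2 - 5*x + (3.0/2)*(x + 0.2456 + 0.452)^2
FOC: (2*4 + 3.0)*x = 5 + 3.0*(-0.2456 - 0.452)
x^{k+1} = 0.2643
Step 2: z-update.
Minimize 8*z^2 + 5*z + (3.0/2)*(0.2643 - z + 0.452)^2
FOC: (2*8 + 3.0)*z = -5 + 3.0*(0.2643 + 0.452)
z^{k+1} = -0.1501
Step 3: u-update.
u^{k+1} = 0.452 + 0.2643 + 0.1501 = 0.8664
Step 4: Primal residual = |0.2643 + 0.1501| = 0.4144


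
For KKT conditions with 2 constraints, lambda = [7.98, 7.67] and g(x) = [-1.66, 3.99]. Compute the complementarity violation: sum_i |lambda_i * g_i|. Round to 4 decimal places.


KKT complementary slackness check:
lambda_1 * g_1 = 7.98 * -1.66 = -13.2468
lambda_2 * g_2 = 7.67 * 3.99 = 30.6033
Total violation = 13.2468 + 30.6033 = 43.8501


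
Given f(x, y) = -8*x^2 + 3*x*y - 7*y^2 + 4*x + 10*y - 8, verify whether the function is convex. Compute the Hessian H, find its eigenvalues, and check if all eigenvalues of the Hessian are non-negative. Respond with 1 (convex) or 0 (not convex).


The Hessian of f(x,y) = -8*x^2 + 3*x*y - 7*y^2 + 4*x + 10*y - 8 is:
H = [[-16, 3], [3, -14]]
Trace = -16 - 14 = -30
Determinant = -16*-14 - (3)^2 = 215
Discriminant = (-30)^2 - 4*215 = 40.0
Eigenvalues: lambda_1 = -18.1623, lambda_2 = -11.8377
The function is not convex.

0


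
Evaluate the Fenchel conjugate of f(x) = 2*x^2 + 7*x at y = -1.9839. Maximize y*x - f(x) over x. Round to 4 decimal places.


f*(y) = sup_x {y*x - a*x^2 - b*x} = sup_x {(y-b)*x - a*x^2}
FOC: (y - b) - 2a*x = 0 => x* = (y - b)/(2a)
x* = (-1.9839 - 7)/(2*2) = -2.246
f*(-1.9839) = (y-b)^2/(4a) = (-1.9839 - 7)^2/(4*2)
= 80.7105/8 = 10.0888


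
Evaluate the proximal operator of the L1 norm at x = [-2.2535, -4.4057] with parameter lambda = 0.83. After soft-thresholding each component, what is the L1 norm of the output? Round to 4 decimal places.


Soft-thresholding with lambda = 0.83:
prox(-2.2535) = sign(-2.2535)*max(|-2.2535| - 0.83, 0) = -1.4235
prox(-4.4057) = sign(-4.4057)*max(|-4.4057| - 0.83, 0) = -3.5757
prox(x) = [-1.4235, -3.5757]
||prox(x)||_1 = 1.4235 + 3.5757 = 4.9992


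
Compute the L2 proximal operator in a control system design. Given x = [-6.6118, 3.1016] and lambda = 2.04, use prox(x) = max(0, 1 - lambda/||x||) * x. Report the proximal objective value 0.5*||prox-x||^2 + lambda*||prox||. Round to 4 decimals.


Step 1: Compute ||x||.
||x|| = 7.3031
Step 2: Compute scaling factor.
scale = max(0, 1 - 2.04/7.3031) = 0.7207
Step 3: prox(x) = [-4.7649, 2.2352]
||prox(x)|| = 5.2631
Step 4: Proximal objective.
0.5*||prox-x||^2 = 2.0808
lambda*||prox|| = 10.7367
Total = 12.8176


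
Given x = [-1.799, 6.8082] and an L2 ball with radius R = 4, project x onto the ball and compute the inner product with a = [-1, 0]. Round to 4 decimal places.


Step 1: Compute ||x|| (intermediates to 6 decimals).
||x|| = sqrt((-1.799)^2 + 6.8082^2) = 7.041874
Step 2: Project.
Since ||x|| > R, scale = R/||x|| = 4/7.041874 = 0.568031, proj(x) = scale * x
proj(x) = [-1.021888, 3.867269]
Step 3: Dot product.
a^T * proj(x) = -1*(-1.021888) + 0*3.867269 = 1.0219


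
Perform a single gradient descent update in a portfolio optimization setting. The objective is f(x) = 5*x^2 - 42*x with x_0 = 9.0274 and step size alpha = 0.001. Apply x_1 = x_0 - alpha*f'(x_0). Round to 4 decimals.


We compute the gradient at x_0 and apply the update.
f'(x) = 10*x - 42
f'(9.0274) = 10*9.0274 - 42 = 48.274
x_1 = 9.0274 - 0.001*48.274 = 8.9791


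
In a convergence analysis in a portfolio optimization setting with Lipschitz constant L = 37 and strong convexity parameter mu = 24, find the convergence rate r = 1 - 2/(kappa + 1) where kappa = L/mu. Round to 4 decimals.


Step 1: Compute the condition number.
kappa = L/mu = 37/24 = 1.5417
Step 2: Compute the convergence rate.
r = 1 - 2/(kappa + 1) = 1 - 2*mu/(L + mu) = (L - mu)/(L + mu) = 13/61 = 0.2131


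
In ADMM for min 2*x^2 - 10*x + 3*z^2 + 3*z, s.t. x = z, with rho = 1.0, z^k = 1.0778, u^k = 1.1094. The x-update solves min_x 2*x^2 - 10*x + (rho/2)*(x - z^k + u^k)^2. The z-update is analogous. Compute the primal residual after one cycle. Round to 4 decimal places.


ADMM iteration with rho = 1.0, z^k = 1.0778, u^k = 1.1094
Step 1: x-update.
Minimize 2*x^2 - 10*x + (1.0/2)*(x - 1.0778 + 1.1094)^2
FOC: (2*2 + 1.0)*x = 10 + 1.0*(1.0778 - 1.1094)
x^{k+1} = 1.9937
Step 2: z-update.
Minimize 3*z^2 + 3*z + (1.0/2)*(1.9937 - z + 1.1094)^2
FOC: (2*3 + 1.0)*z = -3 + 1.0*(1.9937 + 1.1094)
z^{k+1} = 0.0147
Step 3: u-update.
u^{k+1} = 1.1094 + 1.9937 - 0.0147 = 3.0884
Step 4: Primal residual = |1.9937 - 0.0147| = 1.979


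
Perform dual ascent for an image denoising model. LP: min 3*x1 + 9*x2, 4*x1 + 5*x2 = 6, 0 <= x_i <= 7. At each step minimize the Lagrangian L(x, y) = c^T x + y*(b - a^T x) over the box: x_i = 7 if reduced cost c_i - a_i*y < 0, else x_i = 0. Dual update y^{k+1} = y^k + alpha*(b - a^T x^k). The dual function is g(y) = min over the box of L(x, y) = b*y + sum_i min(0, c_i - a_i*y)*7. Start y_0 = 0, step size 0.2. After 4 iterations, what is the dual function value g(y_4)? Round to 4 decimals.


Dual ascent for LP: min 3*x1 + 9*x2, 4*x1 + 5*x2 = 6, 0 <= x_i <= 7
Step 1: y^k = 0.0, reduced costs: (3.0, 9.0)
  x^k = (0.0, 0.0), subgradient = b - a^T x = 6.0
  y^{k+1} = 0.0 + 0.2*6.0 = 1.2
Step 2: y^k = 1.2, reduced costs: (-1.8, 3.0)
  x^k = (7.0, 0.0), subgradient = b - a^T x = -22.0
  y^{k+1} = 1.2 + 0.2*-22.0 = -3.2
Step 3: y^k = -3.2, reduced costs: (15.8, 25.0)
  x^k = (0.0, 0.0), subgradient = b - a^T x = 6.0
  y^{k+1} = -3.2 + 0.2*6.0 = -2.0
Step 4: y^k = -2.0, reduced costs: (11.0, 19.0)
  x^k = (0.0, 0.0), subgradient = b - a^T x = 6.0
  y^{k+1} = -2.0 + 0.2*6.0 = -0.8
Dual objective at y_4 = -0.8: reduced costs (6.2, 13.0), box minimizer x = (0.0, 0.0)
g(y_4) = b*y + (c1 - a1*y)*x1 + (c2 - a2*y)*x2 = 6*(-0.8) + 6.2*0.0 + 13.0*0.0 = -4.8 + 0.0 + 0.0 = -4.8


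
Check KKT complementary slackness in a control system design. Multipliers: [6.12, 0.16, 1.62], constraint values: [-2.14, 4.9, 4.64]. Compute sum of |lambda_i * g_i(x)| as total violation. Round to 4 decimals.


KKT complementary slackness check:
lambda_1 * g_1 = 6.12 * -2.14 = -13.0968
lambda_2 * g_2 = 0.16 * 4.9 = 0.784
lambda_3 * g_3 = 1.62 * 4.64 = 7.5168
Total violation = 13.0968 + 0.784 + 7.5168 = 21.3976


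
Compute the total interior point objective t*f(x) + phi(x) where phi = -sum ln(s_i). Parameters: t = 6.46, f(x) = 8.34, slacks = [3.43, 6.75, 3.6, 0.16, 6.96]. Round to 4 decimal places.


Step 1: Compute log-barrier.
ln values: [1.2326, 1.9095, 1.2809, -1.8326, 1.9402]
phi = -(1.2326 + 1.9095 + 1.2809 - 1.8326 + 1.9402) = -4.5306
Step 2: Compute augmented objective.
t*f(x) = 6.46*8.34 = 53.8764
Total = 53.8764 - 4.5306 = 49.3458


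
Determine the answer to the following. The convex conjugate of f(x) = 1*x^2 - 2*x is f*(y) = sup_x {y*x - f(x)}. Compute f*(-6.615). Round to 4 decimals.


f*(y) = sup_x {y*x - a*x^2 - b*x} = sup_x {(y-b)*x - a*x^2}
FOC: (y - b) - 2a*x = 0 => x* = (y - b)/(2a)
x* = (-6.615 + 2)/(2*1) = -2.3075
f*(-6.615) = (y-b)^2/(4a) = (-6.615 + 2)^2/(4*1)
= 21.2982/4 = 5.3246


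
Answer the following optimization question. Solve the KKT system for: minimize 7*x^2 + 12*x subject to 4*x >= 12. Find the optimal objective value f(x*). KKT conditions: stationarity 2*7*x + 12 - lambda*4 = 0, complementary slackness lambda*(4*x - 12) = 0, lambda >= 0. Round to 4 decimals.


Step 1: Try lambda = 0 (constraint inactive).
x_unc = -12/(2*7) = -0.8571
Check: 4*-0.8571 = -3.4284 < 12 -- violated!
Step 2: Constraint must be active: 4*x = 12
x* = 12/4 = 3.0
lambda = (2*7*3.0 + 12)/4 = 13.5
Step 3: Compute optimal value.
f(x*) = 7*3.0^2 + 12*3.0 = 99.0


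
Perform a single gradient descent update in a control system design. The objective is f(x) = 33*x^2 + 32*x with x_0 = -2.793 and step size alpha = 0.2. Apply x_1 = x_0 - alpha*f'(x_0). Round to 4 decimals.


We compute the gradient at x_0 and apply the update.
f'(x) = 66*x + 32
f'(-2.793) = 66*-2.793 + 32 = -152.338
x_1 = -2.793 - 0.2*-152.338 = 27.6746


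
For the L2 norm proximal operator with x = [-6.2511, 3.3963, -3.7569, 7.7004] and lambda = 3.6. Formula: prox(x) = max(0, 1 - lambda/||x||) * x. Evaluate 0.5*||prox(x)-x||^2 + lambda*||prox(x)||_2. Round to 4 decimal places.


Step 1: Compute ||x||.
||x|| = 11.1365
Step 2: Compute scaling factor.
scale = max(0, 1 - 3.6/11.1365) = 0.6767
Step 3: prox(x) = [-4.2304, 2.2984, -2.5424, 5.2112]
||prox(x)|| = 7.5365
Step 4: Proximal objective.
0.5*||prox-x||^2 = 6.48
lambda*||prox|| = 27.1314
Total = 33.6114


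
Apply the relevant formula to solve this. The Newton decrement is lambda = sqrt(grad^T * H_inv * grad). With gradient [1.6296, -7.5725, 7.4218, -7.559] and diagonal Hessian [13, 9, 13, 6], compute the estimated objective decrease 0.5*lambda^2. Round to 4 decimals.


Step 1: H is diagonal, so H^(-1) * g = [0.1254, -0.8414, 0.5709, -1.2598].
Step 2: g^T H^(-1) g = sum_i g_i^2 / H_ii
  = (1.6296)^2/13 + (-7.5725)^2/9 + (7.4218)^2/13 + (-7.559)^2/6
  = 0.2043 + 6.3714 + 4.2372 + 9.5231 = 20.3359
Step 3: Objective decrease = 0.5 * g^T H^(-1) g = 10.168


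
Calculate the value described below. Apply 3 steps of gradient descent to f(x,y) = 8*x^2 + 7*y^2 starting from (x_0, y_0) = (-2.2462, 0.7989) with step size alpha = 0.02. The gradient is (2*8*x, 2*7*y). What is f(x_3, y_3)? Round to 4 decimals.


Gradient descent on f(x,y) = 8*x^2 + 7*y^2.
Starting point: (-2.2462, 0.7989), alpha = 0.02
Step 1: grad_x = 2*8*-2.2462 = -35.9392, grad_y = 2*7*0.7989 = 11.1846
  x_1 = -2.2462 - 0.02*-35.9392 = -1.5274
  y_1 = 0.7989 - 0.02*11.1846 = 0.5752
Step 2: grad_x = 2*8*-1.5274 = -24.4387, grad_y = 2*7*0.5752 = 8.0529
  x_2 = -1.5274 - 0.02*-24.4387 = -1.0386
  y_2 = 0.5752 - 0.02*8.0529 = 0.4141
Step 3: grad_x = 2*8*-1.0386 = -16.6183, grad_y = 2*7*0.4141 = 5.7981
  x_3 = -1.0386 - 0.02*-16.6183 = -0.7063
  y_3 = 0.4141 - 0.02*5.7981 = 0.2982
f(-0.7063, 0.2982) = 8*(-0.7063)^2 + 7*0.2982^2 = 4.613


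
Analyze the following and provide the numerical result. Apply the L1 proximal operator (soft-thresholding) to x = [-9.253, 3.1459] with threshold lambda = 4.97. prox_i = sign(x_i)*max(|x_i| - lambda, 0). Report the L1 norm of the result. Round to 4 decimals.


Soft-thresholding with lambda = 4.97:
prox(-9.253) = sign(-9.253)*max(|-9.253| - 4.97, 0) = -4.283
prox(3.1459) = sign(3.1459)*max(|3.1459| - 4.97, 0) = 0.0
prox(x) = [-4.283, 0.0]
||prox(x)||_1 = 4.283 + 0.0 = 4.283


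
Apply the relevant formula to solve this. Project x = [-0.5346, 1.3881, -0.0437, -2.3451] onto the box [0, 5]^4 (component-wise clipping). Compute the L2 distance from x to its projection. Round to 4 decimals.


Project each component onto [0, 5].
clip(-0.5346) = 0.0, clip(1.3881) = 1.3881, clip(-0.0437) = 0.0, clip(-2.3451) = 0.0
Projection = [0.0, 1.3881, 0.0, 0.0]
Squared diffs: [0.2858, 0.0, 0.0019, 5.4995]
Distance = sqrt(5.7872) = 2.4057


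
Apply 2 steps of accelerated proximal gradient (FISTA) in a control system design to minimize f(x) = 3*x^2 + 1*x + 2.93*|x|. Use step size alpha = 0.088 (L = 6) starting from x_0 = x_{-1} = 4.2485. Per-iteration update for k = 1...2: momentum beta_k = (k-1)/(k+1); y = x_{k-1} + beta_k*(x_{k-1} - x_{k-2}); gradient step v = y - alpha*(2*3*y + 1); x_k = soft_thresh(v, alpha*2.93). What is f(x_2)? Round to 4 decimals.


FISTA on f(x) = 3*x^2 + 1*x + 2.93*|x|
L = 6, alpha = 0.088
Iteration 1: beta = 0.0, y = 4.2485 + 0.0*(4.2485 - 4.2485) = 4.2485
  grad(y) = 26.491, v = y - alpha*grad = 1.9173
  prox(v) = soft_thresh(1.9173, 0.2578) = 1.6595
Iteration 2: beta = 0.3333, y = 1.6595 + 0.3333*(1.6595 - 4.2485) = 0.7964
  grad(y) = 5.7786, v = y - alpha*grad = 0.2879
  prox(v) = soft_thresh(0.2879, 0.2578) = 0.0301
f(x_2) = 3*0.0301^2 + 1*0.0301 + 2.93*|0.0301| = 0.1209


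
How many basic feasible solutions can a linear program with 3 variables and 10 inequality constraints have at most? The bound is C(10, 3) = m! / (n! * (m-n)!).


Each vertex corresponds to some choice of n active constraints out of m, so the number of vertices is at most C(m, n) = m! / (n!(m-n)!).
m = 10, n = 3
Numerator: 10 * 9 * 8
Denominator: 3! = 6
C(10, 3) = 120


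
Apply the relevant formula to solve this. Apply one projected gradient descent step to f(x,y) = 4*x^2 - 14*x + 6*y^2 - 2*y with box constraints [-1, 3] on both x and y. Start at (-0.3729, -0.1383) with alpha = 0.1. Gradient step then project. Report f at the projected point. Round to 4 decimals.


Step 1: Compute gradient at (-0.3729, -0.1383).
grad_x = 2*4*-0.3729 - 14 = -16.9832
grad_y = 2*6*-0.1383 - 2 = -3.6596
Step 2: Gradient step.
x_raw = -0.3729 - 0.1*-16.9832 = 1.3254
y_raw = -0.1383 - 0.1*-3.6596 = 0.2277
Step 3: Project onto [-1, 3].
x_proj = clip(1.3254) = 1.3254
y_proj = clip(0.2277) = 0.2277
Step 4: Evaluate f.
f(1.3254, 0.2277) = -11.6733


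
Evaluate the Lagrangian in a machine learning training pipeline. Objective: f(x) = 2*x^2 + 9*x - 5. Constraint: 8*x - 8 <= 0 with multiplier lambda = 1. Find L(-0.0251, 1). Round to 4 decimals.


Step 1: Evaluate f(x).
f(-0.0251) = 2*(-0.0251)^2 + 9*(-0.0251) - 5 = -5.2246
Step 2: Evaluate g(x).
g(-0.0251) = 8*-0.0251 - 8 = -8.2008
Step 3: Compute Lagrangian.
L = -5.2246 + 1*-8.2008 = -13.4254


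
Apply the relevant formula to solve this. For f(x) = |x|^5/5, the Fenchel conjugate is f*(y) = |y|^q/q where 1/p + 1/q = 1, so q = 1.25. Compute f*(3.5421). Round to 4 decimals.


The conjugate exponent q satisfies 1/p + 1/q = 1.
p = 5, so q = 5/(5 - 1) = 1.25
|y|^q = 3.5421^1.25 = 4.8593
f*(3.5421) = 4.8593 / 1.25 = 3.8875


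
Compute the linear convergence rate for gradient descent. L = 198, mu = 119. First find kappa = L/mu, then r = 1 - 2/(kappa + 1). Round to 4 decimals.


Step 1: Compute the condition number.
kappa = L/mu = 198/119 = 1.6639
Step 2: Compute the convergence rate.
r = 1 - 2/(kappa + 1) = 1 - 2*mu/(L + mu) = (L - mu)/(L + mu) = 79/317 = 0.2492


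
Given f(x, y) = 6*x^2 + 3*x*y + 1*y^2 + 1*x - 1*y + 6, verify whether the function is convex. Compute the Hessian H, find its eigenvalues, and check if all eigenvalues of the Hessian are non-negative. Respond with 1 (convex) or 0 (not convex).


The Hessian of f(x,y) = 6*x^2 + 3*x*y + 1*y^2 + 1*x - 1*y + 6 is:
H = [[12, 3], [3, 2]]
Trace = 12 + 2 = 14
Determinant = 12*2 - (3)^2 = 15
Discriminant = (14)^2 - 4*15 = 136.0
Eigenvalues: lambda_1 = 1.169, lambda_2 = 12.831
The function is convex.

1


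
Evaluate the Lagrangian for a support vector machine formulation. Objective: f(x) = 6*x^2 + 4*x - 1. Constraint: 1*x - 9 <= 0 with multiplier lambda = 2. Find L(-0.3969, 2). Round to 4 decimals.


Step 1: Evaluate f(x).
f(-0.3969) = 6*(-0.3969)^2 + 4*(-0.3969) - 1 = -1.6424
Step 2: Evaluate g(x).
g(-0.3969) = 1*-0.3969 - 9 = -9.3969
Step 3: Compute Lagrangian.
L = -1.6424 + 2*-9.3969 = -20.4362


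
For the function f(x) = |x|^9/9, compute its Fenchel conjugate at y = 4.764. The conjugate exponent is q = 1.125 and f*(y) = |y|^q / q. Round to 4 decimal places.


The conjugate exponent q satisfies 1/p + 1/q = 1.
p = 9, so q = 9/(9 - 1) = 1.125
|y|^q = 4.764^1.125 = 5.7905
f*(4.764) = 5.7905 / 1.125 = 5.1471


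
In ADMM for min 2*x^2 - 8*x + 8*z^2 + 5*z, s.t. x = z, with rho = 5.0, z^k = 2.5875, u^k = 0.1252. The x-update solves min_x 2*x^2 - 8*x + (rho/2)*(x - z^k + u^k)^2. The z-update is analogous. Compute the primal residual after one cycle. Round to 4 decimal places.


ADMM iteration with rho = 5.0, z^k = 2.5875, u^k = 0.1252
Step 1: x-update.
Minimize 2*x^2 - 8*x + (5.0/2)*(x - 2.5875 + 0.1252)^2
FOC: (2*2 + 5.0)*x = 8 + 5.0*(2.5875 - 0.1252)
x^{k+1} = 2.2568
Step 2: z-update.
Minimize 8*z^2 + 5*z + (5.0/2)*(2.2568 - z + 0.1252)^2
FOC: (2*8 + 5.0)*z = -5 + 5.0*(2.2568 + 0.1252)
z^{k+1} = 0.3291
Step 3: u-update.
u^{k+1} = 0.1252 + 2.2568 - 0.3291 = 2.053
Step 4: Primal residual = |2.2568 - 0.3291| = 1.9278


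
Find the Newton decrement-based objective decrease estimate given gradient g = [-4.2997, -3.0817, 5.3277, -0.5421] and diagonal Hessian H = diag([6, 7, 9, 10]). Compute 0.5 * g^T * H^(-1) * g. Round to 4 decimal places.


Step 1: H is diagonal, so H^(-1) * g = [-0.7166, -0.4402, 0.592, -0.0542].
Step 2: g^T H^(-1) g = sum_i g_i^2 / H_ii
  = (-4.2997)^2/6 + (-3.0817)^2/7 + (5.3277)^2/9 + (-0.5421)^2/10
  = 3.0812 + 1.3567 + 3.1538 + 0.0294 = 7.6211
Step 3: Objective decrease = 0.5 * g^T H^(-1) g = 3.8106


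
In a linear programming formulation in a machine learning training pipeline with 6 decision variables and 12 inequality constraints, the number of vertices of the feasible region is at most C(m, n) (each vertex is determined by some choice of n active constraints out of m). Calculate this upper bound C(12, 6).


Each vertex corresponds to some choice of n active constraints out of m, so the number of vertices is at most C(m, n) = m! / (n!(m-n)!).
m = 12, n = 6
Numerator: 12 * 11 * 10 * 9 * 8 * 7
Denominator: 6! = 720
C(12, 6) = 924


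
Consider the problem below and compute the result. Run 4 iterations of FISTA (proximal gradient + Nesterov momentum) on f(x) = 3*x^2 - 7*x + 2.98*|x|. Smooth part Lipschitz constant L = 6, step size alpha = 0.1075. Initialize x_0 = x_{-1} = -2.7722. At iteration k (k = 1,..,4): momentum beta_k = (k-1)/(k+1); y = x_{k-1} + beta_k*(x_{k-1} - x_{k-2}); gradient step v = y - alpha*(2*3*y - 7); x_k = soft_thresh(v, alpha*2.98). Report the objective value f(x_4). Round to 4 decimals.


FISTA on f(x) = 3*x^2 - 7*x + 2.98*|x|
L = 6, alpha = 0.1075
Iteration 1: beta = 0.0, y = -2.7722 + 0.0*(-2.7722 + 2.7722) = -2.7722
  grad(y) = -23.6332, v = y - alpha*grad = -0.2316
  prox(v) = soft_thresh(-0.2316, 0.3204) = 0.0
Iteration 2: beta = 0.3333, y = 0.0 + 0.3333*(0.0 + 2.7722) = 0.9241
  grad(y) = -1.4556, v = y - alpha*grad = 1.0805
  prox(v) = soft_thresh(1.0805, 0.3204) = 0.7602
Iteration 3: beta = 0.5, y = 0.7602 + 0.5*(0.7602 - 0.0) = 1.1403
  grad(y) = -0.1583, v = y - alpha*grad = 1.1573
  prox(v) = soft_thresh(1.1573, 0.3204) = 0.837
Iteration 4: beta = 0.6, y = 0.837 + 0.6*(0.837 - 0.7602) = 0.883
  grad(y) = -1.7019, v = y - alpha*grad = 1.066
  prox(v) = soft_thresh(1.066, 0.3204) = 0.7456
f(x_4) = 3*0.7456^2 - 7*0.7456 + 2.98*|0.7456| = -1.3295


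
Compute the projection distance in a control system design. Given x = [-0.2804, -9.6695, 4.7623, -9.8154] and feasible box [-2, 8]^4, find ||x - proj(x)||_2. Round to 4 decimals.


Project each component onto [-2, 8].
clip(-0.2804) = -0.2804, clip(-9.6695) = -2.0, clip(4.7623) = 4.7623, clip(-9.8154) = -2.0
Projection = [-0.2804, -2.0, 4.7623, -2.0]
Squared diffs: [0.0, 58.8212, 0.0, 61.0805]
Distance = sqrt(119.9017) = 10.95


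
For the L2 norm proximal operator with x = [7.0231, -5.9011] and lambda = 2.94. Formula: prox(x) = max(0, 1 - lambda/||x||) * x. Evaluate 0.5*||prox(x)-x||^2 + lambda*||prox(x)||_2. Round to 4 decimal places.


Step 1: Compute ||x||.
||x|| = 9.1732
Step 2: Compute scaling factor.
scale = max(0, 1 - 2.94/9.1732) = 0.6795
Step 3: prox(x) = [4.7722, -4.0098]
||prox(x)|| = 6.2332
Step 4: Proximal objective.
0.5*||prox-x||^2 = 4.3218
lambda*||prox|| = 18.3256
Total = 22.6473


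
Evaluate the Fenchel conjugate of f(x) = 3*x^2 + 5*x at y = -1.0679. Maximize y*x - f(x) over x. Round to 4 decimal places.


f*(y) = sup_x {y*x - a*x^2 - b*x} = sup_x {(y-b)*x - a*x^2}
FOC: (y - b) - 2a*x = 0 => x* = (y - b)/(2a)
x* = (-1.0679 - 5)/(2*3) = -1.0113
f*(-1.0679) = (y-b)^2/(4a) = (-1.0679 - 5)^2/(4*3)
= 36.8194/12 = 3.0683


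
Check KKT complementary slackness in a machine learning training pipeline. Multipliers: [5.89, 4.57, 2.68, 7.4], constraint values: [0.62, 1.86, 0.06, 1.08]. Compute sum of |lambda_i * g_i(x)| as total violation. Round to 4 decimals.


KKT complementary slackness check:
lambda_1 * g_1 = 5.89 * 0.62 = 3.6518
lambda_2 * g_2 = 4.57 * 1.86 = 8.5002
lambda_3 * g_3 = 2.68 * 0.06 = 0.1608
lambda_4 * g_4 = 7.4 * 1.08 = 7.992
Total violation = 3.6518 + 8.5002 + 0.1608 + 7.992 = 20.3048


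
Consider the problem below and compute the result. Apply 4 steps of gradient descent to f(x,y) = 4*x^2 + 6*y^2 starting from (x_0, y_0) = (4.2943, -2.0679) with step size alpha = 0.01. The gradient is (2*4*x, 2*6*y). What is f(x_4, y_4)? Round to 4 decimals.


Gradient descent on f(x,y) = 4*x^2 + 6*y^2.
Starting point: (4.2943, -2.0679), alpha = 0.01
Step 1: grad_x = 2*4*4.2943 = 34.3544, grad_y = 2*6*-2.0679 = -24.8148
  x_1 = 4.2943 - 0.01*34.3544 = 3.9508
  y_1 = -2.0679 - 0.01*-24.8148 = -1.8198
Step 2: grad_x = 2*4*3.9508 = 31.606, grad_y = 2*6*-1.8198 = -21.837
  x_2 = 3.9508 - 0.01*31.606 = 3.6347
  y_2 = -1.8198 - 0.01*-21.837 = -1.6014
Step 3: grad_x = 2*4*3.6347 = 29.0776, grad_y = 2*6*-1.6014 = -19.2166
  x_3 = 3.6347 - 0.01*29.0776 = 3.3439
  y_3 = -1.6014 - 0.01*-19.2166 = -1.4092
Step 4: grad_x = 2*4*3.3439 = 26.7514, grad_y = 2*6*-1.4092 = -16.9106
  x_4 = 3.3439 - 0.01*26.7514 = 3.0764
  y_4 = -1.4092 - 0.01*-16.9106 = -1.2401
f(3.0764, -1.2401) = 4*3.0764^2 + 6*(-1.2401)^2 = 47.0843


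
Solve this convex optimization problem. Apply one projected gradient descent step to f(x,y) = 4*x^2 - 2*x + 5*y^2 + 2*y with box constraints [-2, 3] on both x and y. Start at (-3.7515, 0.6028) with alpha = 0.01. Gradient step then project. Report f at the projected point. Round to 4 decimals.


Step 1: Compute gradient at (-3.7515, 0.6028).
grad_x = 2*4*-3.7515 - 2 = -32.012
grad_y = 2*5*0.6028 + 2 = 8.028
Step 2: Gradient step.
x_raw = -3.7515 - 0.01*-32.012 = -3.4314
y_raw = 0.6028 - 0.01*8.028 = 0.5225
Step 3: Project onto [-2, 3].
x_proj = clip(-3.4314) = -2.0
y_proj = clip(0.5225) = 0.5225
Step 4: Evaluate f.
f(-2.0, 0.5225) = 22.4102


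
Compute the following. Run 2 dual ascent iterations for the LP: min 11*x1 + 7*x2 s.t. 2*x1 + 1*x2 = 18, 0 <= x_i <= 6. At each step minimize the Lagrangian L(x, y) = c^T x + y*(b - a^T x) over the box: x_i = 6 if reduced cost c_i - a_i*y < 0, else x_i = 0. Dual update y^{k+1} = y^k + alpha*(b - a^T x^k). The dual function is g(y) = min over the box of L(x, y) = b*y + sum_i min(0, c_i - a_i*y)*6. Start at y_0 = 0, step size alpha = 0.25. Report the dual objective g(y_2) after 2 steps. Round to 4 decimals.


Dual ascent for LP: min 11*x1 + 7*x2, 2*x1 + 1*x2 = 18, 0 <= x_i <= 6
Step 1: y^k = 0.0, reduced costs: (11.0, 7.0)
  x^k = (0.0, 0.0), subgradient = b - a^T x = 18.0
  y^{k+1} = 0.0 + 0.25*18.0 = 4.5
Step 2: y^k = 4.5, reduced costs: (2.0, 2.5)
  x^k = (0.0, 0.0), subgradient = b - a^T x = 18.0
  y^{k+1} = 4.5 + 0.25*18.0 = 9.0
Dual objective at y_2 = 9.0: reduced costs (-7.0, -2.0), box minimizer x = (6.0, 6.0)
g(y_2) = b*y + (c1 - a1*y)*x1 + (c2 - a2*y)*x2 = 18*9.0 + (-7.0)*6.0 + (-2.0)*6.0 = 162.0 - 42.0 - 12.0 = 108.0


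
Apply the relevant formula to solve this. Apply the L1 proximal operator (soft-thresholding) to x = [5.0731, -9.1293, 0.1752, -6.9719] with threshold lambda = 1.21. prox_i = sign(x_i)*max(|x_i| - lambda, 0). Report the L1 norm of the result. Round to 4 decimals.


Soft-thresholding with lambda = 1.21:
prox(5.0731) = sign(5.0731)*max(|5.0731| - 1.21, 0) = 3.8631
prox(-9.1293) = sign(-9.1293)*max(|-9.1293| - 1.21, 0) = -7.9193
prox(0.1752) = sign(0.1752)*max(|0.1752| - 1.21, 0) = 0.0
prox(-6.9719) = sign(-6.9719)*max(|-6.9719| - 1.21, 0) = -5.7619
prox(x) = [3.8631, -7.9193, 0.0, -5.7619]
||prox(x)||_1 = 3.8631 + 7.9193 + 0.0 + 5.7619 = 17.5443
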